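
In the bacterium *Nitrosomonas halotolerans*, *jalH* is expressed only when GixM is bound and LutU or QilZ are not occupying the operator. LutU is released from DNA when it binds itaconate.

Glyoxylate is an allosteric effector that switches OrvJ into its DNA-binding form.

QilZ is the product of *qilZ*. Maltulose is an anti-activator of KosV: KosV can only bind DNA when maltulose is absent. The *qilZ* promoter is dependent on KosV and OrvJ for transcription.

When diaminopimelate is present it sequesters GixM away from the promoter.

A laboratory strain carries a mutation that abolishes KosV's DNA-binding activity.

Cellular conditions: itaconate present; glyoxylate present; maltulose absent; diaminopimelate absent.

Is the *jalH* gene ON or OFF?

Itaconate is present, so LutU is inactive.
KosV is non-functional in this strain, so it has no effect.
Glyoxylate is present, so OrvJ is active.
Required activator KosV is absent, so *qilZ* is not transcribed.
So QilZ is not produced.
Diaminopimelate is absent, so GixM is active.
No repressor is bound and GixM is active, so *jalH* is transcribed.

ON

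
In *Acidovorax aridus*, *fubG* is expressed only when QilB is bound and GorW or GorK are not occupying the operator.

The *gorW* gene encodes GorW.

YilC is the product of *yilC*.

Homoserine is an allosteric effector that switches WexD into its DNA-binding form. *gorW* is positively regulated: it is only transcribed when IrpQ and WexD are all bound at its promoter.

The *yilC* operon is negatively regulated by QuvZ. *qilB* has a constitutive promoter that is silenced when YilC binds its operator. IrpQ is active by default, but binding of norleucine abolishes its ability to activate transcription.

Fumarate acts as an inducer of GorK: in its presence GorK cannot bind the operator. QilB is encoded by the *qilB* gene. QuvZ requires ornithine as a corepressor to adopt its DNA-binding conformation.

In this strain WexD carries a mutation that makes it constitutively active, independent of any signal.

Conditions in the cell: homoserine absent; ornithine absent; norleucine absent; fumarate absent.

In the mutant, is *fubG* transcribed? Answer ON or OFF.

Norleucine is absent, so IrpQ is active.
WexD is constitutively active in this strain.
No repressor is bound and IrpQ and WexD are active, so *gorW* is transcribed.
So GorW is produced and active.
Fumarate is absent, so GorK is active.
Ornithine is absent, so QuvZ is inactive.
With no repressor bound, *yilC* is transcribed.
So YilC is produced and active.
With repressor YilC bound, *qilB* is not transcribed.
So QilB is not produced.
With repressor GorW bound, *fubG* is not transcribed.

OFF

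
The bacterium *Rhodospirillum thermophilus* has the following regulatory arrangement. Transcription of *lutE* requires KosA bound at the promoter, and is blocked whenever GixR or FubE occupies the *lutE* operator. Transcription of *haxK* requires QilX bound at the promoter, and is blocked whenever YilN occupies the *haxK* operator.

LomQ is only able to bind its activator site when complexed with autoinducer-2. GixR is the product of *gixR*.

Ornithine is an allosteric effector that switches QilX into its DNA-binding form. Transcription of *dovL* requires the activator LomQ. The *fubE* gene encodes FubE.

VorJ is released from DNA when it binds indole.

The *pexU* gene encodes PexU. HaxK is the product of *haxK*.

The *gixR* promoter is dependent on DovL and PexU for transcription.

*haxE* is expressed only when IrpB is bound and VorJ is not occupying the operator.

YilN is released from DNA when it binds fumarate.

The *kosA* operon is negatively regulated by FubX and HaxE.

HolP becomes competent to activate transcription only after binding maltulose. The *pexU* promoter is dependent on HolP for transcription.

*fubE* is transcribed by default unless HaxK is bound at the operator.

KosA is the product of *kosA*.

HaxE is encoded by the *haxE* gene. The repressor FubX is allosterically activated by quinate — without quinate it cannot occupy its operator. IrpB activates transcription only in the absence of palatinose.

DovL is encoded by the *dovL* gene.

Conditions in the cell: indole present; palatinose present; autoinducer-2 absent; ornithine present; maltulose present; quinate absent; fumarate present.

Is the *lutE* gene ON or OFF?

ON

Quinate is absent, so FubX is inactive.
Indole is present, so VorJ is inactive.
Palatinose is present, so IrpB is inactive.
Required activator IrpB is absent, so *haxE* is not transcribed.
So HaxE is not produced.
With no repressor bound, *kosA* is transcribed.
So KosA is produced and active.
Autoinducer-2 is absent, so LomQ is inactive.
Required activator LomQ is absent, so *dovL* is not transcribed.
So DovL is not produced.
Maltulose is present, so HolP is active.
No repressor is bound and HolP is active, so *pexU* is transcribed.
So PexU is produced and active.
Required activator DovL is absent, so *gixR* is not transcribed.
So GixR is not produced.
Ornithine is present, so QilX is active.
Fumarate is present, so YilN is inactive.
No repressor is bound and QilX is active, so *haxK* is transcribed.
So HaxK is produced and active.
With repressor HaxK bound, *fubE* is not transcribed.
So FubE is not produced.
No repressor is bound and KosA is active, so *lutE* is transcribed.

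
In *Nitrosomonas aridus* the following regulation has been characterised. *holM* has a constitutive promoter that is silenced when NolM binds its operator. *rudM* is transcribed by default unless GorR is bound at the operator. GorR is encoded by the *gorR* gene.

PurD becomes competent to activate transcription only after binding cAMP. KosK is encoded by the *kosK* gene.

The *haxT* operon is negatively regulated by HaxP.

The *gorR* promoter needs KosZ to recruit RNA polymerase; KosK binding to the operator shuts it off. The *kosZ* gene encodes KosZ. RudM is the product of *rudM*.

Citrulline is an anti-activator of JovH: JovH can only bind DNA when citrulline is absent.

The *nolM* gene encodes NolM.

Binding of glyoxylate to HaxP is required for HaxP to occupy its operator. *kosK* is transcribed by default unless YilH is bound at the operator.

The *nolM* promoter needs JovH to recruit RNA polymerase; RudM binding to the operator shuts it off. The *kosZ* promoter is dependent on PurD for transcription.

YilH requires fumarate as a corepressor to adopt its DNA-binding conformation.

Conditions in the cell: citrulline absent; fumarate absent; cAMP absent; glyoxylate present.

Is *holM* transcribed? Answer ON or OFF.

Fumarate is absent, so YilH is inactive.
With no repressor bound, *kosK* is transcribed.
So KosK is produced and active.
cAMP is absent, so PurD is inactive.
Required activator PurD is absent, so *kosZ* is not transcribed.
So KosZ is not produced.
With repressor KosK bound, *gorR* is not transcribed.
So GorR is not produced.
With no repressor bound, *rudM* is transcribed.
So RudM is produced and active.
Citrulline is absent, so JovH is active.
With repressor RudM bound, *nolM* is not transcribed.
So NolM is not produced.
With no repressor bound, *holM* is transcribed.

ON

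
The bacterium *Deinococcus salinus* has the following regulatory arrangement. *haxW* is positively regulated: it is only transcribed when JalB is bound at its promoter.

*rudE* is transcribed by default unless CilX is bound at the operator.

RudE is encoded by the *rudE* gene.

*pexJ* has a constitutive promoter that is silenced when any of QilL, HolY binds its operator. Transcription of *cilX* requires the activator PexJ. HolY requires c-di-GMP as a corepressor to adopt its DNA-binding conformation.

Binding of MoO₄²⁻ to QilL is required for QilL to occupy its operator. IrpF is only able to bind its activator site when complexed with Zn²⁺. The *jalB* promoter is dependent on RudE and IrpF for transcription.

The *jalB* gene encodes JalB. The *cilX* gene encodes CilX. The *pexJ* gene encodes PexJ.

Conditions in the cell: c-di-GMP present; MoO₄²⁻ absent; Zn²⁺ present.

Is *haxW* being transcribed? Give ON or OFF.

ON

MoO₄²⁻ is absent, so QilL is inactive.
c-di-GMP is present, so HolY is active.
With repressor HolY bound, *pexJ* is not transcribed.
So PexJ is not produced.
Required activator PexJ is absent, so *cilX* is not transcribed.
So CilX is not produced.
With no repressor bound, *rudE* is transcribed.
So RudE is produced and active.
Zn²⁺ is present, so IrpF is active.
No repressor is bound and RudE and IrpF are active, so *jalB* is transcribed.
So JalB is produced and active.
No repressor is bound and JalB is active, so *haxW* is transcribed.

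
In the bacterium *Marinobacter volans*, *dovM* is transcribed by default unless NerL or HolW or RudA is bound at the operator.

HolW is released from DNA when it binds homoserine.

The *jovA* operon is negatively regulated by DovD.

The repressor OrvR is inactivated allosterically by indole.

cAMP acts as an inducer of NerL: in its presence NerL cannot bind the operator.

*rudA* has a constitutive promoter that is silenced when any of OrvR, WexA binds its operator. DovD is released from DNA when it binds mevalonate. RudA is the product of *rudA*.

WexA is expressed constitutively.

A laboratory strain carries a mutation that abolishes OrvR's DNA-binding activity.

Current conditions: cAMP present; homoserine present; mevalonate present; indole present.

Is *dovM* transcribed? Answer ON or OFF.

ON

cAMP is present, so NerL is inactive.
Homoserine is present, so HolW is inactive.
OrvR is non-functional in this strain, so it has no effect.
WexA is produced constitutively and is active.
With repressor WexA bound, *rudA* is not transcribed.
So RudA is not produced.
With no repressor bound, *dovM* is transcribed.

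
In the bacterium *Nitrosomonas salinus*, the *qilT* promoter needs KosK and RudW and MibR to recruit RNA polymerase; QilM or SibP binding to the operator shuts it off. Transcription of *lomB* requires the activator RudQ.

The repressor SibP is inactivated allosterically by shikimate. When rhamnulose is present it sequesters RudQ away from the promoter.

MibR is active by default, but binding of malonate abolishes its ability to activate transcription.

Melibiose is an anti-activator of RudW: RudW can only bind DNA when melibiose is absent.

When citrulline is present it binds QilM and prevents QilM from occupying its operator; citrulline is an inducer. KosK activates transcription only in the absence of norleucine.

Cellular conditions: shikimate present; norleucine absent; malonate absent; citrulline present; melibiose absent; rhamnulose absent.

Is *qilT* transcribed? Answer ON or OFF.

Norleucine is absent, so KosK is active.
Melibiose is absent, so RudW is active.
Citrulline is present, so QilM is inactive.
Shikimate is present, so SibP is inactive.
Malonate is absent, so MibR is active.
No repressor is bound and KosK and RudW and MibR are active, so *qilT* is transcribed.

ON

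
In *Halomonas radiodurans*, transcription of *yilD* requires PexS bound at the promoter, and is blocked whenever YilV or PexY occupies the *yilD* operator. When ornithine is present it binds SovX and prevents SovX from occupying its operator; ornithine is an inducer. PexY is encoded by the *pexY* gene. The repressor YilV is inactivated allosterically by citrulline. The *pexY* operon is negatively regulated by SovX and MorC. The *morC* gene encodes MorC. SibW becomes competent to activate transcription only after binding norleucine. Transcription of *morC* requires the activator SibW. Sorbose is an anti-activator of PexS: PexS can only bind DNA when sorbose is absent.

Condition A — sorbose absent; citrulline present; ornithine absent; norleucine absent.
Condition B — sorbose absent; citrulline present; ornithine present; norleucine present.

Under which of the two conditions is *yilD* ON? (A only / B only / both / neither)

both

Condition A:
Sorbose is absent, so PexS is active.
Citrulline is present, so YilV is inactive.
Ornithine is absent, so SovX is active.
Norleucine is absent, so SibW is inactive.
Required activator SibW is absent, so *morC* is not transcribed.
So MorC is not produced.
With repressor SovX bound, *pexY* is not transcribed.
So PexY is not produced.
No repressor is bound and PexS is active, so *yilD* is transcribed.
→ *yilD* is ON in A.
Condition B:
Sorbose is absent, so PexS is active.
Citrulline is present, so YilV is inactive.
Ornithine is present, so SovX is inactive.
Norleucine is present, so SibW is active.
No repressor is bound and SibW is active, so *morC* is transcribed.
So MorC is produced and active.
With repressor MorC bound, *pexY* is not transcribed.
So PexY is not produced.
No repressor is bound and PexS is active, so *yilD* is transcribed.
→ *yilD* is ON in B.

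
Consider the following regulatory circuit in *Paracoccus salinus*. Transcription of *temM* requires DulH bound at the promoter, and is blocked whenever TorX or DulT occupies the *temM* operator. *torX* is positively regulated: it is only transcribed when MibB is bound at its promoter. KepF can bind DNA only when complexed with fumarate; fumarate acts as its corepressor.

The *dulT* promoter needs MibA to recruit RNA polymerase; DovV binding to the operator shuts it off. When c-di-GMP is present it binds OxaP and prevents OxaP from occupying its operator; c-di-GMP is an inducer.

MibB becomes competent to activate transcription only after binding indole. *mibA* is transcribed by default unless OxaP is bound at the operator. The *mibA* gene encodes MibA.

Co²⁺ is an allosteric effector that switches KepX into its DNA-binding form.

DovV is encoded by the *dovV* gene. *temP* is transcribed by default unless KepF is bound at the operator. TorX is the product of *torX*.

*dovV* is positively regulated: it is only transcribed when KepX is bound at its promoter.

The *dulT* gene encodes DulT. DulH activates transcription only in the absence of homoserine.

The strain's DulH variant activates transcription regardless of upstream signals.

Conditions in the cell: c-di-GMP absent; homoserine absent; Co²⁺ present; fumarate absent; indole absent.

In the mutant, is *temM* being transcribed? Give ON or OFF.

ON

Indole is absent, so MibB is inactive.
Required activator MibB is absent, so *torX* is not transcribed.
So TorX is not produced.
DulH is constitutively active in this strain.
Co²⁺ is present, so KepX is active.
No repressor is bound and KepX is active, so *dovV* is transcribed.
So DovV is produced and active.
c-di-GMP is absent, so OxaP is active.
With repressor OxaP bound, *mibA* is not transcribed.
So MibA is not produced.
With repressor DovV bound, *dulT* is not transcribed.
So DulT is not produced.
No repressor is bound and DulH is active, so *temM* is transcribed.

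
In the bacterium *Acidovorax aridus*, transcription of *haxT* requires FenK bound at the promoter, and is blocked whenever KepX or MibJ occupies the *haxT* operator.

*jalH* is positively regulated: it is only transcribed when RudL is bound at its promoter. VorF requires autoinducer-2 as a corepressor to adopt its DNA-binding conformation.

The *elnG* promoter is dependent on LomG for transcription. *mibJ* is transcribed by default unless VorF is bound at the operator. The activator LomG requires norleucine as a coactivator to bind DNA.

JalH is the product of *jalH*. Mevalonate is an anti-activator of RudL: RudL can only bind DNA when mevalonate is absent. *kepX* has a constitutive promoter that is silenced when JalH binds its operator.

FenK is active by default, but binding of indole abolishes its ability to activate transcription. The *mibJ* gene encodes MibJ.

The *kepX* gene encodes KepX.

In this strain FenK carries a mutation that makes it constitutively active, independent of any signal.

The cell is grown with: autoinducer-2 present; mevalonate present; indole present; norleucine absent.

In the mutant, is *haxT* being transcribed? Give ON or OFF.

OFF

FenK is constitutively active in this strain.
Mevalonate is present, so RudL is inactive.
Required activator RudL is absent, so *jalH* is not transcribed.
So JalH is not produced.
With no repressor bound, *kepX* is transcribed.
So KepX is produced and active.
Autoinducer-2 is present, so VorF is active.
With repressor VorF bound, *mibJ* is not transcribed.
So MibJ is not produced.
With repressor KepX bound, *haxT* is not transcribed.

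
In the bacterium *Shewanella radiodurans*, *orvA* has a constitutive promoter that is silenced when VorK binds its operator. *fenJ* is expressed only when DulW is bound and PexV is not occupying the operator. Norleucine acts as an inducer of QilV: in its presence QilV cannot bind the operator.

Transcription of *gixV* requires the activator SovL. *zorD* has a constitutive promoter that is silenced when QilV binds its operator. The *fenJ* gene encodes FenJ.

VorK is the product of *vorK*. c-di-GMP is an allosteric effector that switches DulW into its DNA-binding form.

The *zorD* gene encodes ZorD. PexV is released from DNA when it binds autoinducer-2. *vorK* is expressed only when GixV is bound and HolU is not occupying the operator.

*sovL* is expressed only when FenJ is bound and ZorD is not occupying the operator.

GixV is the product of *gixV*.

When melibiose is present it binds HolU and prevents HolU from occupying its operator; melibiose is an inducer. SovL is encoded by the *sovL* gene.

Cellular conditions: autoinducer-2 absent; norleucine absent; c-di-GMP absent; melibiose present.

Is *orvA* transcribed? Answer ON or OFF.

c-di-GMP is absent, so DulW is inactive.
Autoinducer-2 is absent, so PexV is active.
With repressor PexV bound, *fenJ* is not transcribed.
So FenJ is not produced.
Norleucine is absent, so QilV is active.
With repressor QilV bound, *zorD* is not transcribed.
So ZorD is not produced.
Required activator FenJ is absent, so *sovL* is not transcribed.
So SovL is not produced.
Required activator SovL is absent, so *gixV* is not transcribed.
So GixV is not produced.
Melibiose is present, so HolU is inactive.
Required activator GixV is absent, so *vorK* is not transcribed.
So VorK is not produced.
With no repressor bound, *orvA* is transcribed.

ON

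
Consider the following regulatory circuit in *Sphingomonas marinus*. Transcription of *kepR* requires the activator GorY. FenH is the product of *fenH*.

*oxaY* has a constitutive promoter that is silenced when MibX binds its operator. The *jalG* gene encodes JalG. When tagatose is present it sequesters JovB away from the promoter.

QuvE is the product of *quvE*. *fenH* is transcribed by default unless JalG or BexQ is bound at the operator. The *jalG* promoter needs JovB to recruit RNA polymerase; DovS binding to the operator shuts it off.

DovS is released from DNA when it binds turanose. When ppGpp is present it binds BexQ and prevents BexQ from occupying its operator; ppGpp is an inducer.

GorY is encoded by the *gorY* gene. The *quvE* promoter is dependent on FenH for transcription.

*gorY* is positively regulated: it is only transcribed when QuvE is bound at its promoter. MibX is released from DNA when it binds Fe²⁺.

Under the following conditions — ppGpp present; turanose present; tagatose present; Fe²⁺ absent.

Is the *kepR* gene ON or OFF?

ON

Turanose is present, so DovS is inactive.
Tagatose is present, so JovB is inactive.
Required activator JovB is absent, so *jalG* is not transcribed.
So JalG is not produced.
ppGpp is present, so BexQ is inactive.
With no repressor bound, *fenH* is transcribed.
So FenH is produced and active.
No repressor is bound and FenH is active, so *quvE* is transcribed.
So QuvE is produced and active.
No repressor is bound and QuvE is active, so *gorY* is transcribed.
So GorY is produced and active.
No repressor is bound and GorY is active, so *kepR* is transcribed.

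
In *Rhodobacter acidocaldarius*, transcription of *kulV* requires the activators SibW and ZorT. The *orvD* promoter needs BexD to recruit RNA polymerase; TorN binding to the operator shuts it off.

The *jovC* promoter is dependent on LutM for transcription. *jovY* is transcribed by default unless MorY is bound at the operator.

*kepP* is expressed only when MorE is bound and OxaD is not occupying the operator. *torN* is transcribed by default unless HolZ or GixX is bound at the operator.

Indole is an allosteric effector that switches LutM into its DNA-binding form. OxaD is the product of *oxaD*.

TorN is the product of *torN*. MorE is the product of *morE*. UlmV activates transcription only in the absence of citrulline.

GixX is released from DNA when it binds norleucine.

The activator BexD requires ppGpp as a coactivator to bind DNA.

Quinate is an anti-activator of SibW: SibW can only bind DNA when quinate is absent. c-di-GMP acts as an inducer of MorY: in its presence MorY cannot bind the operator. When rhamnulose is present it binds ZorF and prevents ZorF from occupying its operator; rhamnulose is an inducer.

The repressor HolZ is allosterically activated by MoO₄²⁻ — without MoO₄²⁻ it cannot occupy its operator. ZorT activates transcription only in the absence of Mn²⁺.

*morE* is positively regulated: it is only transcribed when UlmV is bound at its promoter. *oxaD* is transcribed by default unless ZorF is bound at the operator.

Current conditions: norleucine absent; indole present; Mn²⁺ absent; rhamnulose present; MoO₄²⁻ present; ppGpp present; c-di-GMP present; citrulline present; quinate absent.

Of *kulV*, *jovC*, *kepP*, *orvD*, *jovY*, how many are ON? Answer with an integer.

4

Quinate is absent, so SibW is active.
Mn²⁺ is absent, so ZorT is active.
No repressor is bound and SibW and ZorT are active, so *kulV* is transcribed.
→ *kulV* is ON.
Indole is present, so LutM is active.
No repressor is bound and LutM is active, so *jovC* is transcribed.
→ *jovC* is ON.
Rhamnulose is present, so ZorF is inactive.
With no repressor bound, *oxaD* is transcribed.
So OxaD is produced and active.
Citrulline is present, so UlmV is inactive.
Required activator UlmV is absent, so *morE* is not transcribed.
So MorE is not produced.
With repressor OxaD bound, *kepP* is not transcribed.
→ *kepP* is OFF.
ppGpp is present, so BexD is active.
MoO₄²⁻ is present, so HolZ is active.
Norleucine is absent, so GixX is active.
With repressor HolZ bound, *torN* is not transcribed.
So TorN is not produced.
No repressor is bound and BexD is active, so *orvD* is transcribed.
→ *orvD* is ON.
c-di-GMP is present, so MorY is inactive.
With no repressor bound, *jovY* is transcribed.
→ *jovY* is ON.
4 of the 5 genes are transcribed.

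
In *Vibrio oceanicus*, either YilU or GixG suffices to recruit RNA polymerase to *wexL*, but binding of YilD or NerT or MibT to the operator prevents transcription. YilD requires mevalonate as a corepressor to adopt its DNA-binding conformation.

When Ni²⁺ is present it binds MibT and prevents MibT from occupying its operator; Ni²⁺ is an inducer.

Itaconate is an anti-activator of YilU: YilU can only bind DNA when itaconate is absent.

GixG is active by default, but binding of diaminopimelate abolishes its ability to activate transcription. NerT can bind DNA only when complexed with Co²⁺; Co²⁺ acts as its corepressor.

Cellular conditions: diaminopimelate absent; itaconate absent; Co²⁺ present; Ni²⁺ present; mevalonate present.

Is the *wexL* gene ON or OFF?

OFF

Itaconate is absent, so YilU is active.
Mevalonate is present, so YilD is active.
Co²⁺ is present, so NerT is active.
Diaminopimelate is absent, so GixG is active.
Ni²⁺ is present, so MibT is inactive.
With repressor YilD bound, *wexL* is not transcribed.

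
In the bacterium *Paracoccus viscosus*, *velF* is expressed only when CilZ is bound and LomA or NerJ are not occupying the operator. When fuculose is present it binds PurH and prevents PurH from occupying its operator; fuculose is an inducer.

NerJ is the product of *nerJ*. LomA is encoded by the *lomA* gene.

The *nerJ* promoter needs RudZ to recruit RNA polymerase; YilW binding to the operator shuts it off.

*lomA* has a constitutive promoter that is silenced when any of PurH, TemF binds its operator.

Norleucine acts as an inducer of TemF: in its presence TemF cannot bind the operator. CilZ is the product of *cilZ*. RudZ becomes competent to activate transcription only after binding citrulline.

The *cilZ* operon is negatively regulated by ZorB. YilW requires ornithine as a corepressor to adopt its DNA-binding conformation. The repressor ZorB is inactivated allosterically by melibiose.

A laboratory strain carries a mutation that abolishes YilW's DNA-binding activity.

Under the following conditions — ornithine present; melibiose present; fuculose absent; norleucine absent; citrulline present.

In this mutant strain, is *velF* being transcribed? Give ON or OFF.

Fuculose is absent, so PurH is active.
Norleucine is absent, so TemF is active.
With repressor PurH bound, *lomA* is not transcribed.
So LomA is not produced.
Melibiose is present, so ZorB is inactive.
With no repressor bound, *cilZ* is transcribed.
So CilZ is produced and active.
YilW is non-functional in this strain, so it has no effect.
Citrulline is present, so RudZ is active.
No repressor is bound and RudZ is active, so *nerJ* is transcribed.
So NerJ is produced and active.
With repressor NerJ bound, *velF* is not transcribed.

OFF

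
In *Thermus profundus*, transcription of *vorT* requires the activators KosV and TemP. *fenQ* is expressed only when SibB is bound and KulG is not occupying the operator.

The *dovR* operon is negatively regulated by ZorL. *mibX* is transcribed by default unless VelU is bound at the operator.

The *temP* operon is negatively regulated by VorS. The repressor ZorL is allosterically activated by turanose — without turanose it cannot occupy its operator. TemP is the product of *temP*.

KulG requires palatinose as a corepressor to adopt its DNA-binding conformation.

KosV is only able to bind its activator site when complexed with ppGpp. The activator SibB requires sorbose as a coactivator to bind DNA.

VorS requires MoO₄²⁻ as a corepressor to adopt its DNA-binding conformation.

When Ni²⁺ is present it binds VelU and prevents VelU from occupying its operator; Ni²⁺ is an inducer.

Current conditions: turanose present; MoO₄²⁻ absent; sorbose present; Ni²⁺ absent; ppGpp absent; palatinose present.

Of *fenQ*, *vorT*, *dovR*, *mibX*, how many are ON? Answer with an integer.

0

Sorbose is present, so SibB is active.
Palatinose is present, so KulG is active.
With repressor KulG bound, *fenQ* is not transcribed.
→ *fenQ* is OFF.
ppGpp is absent, so KosV is inactive.
MoO₄²⁻ is absent, so VorS is inactive.
With no repressor bound, *temP* is transcribed.
So TemP is produced and active.
Required activator KosV is absent, so *vorT* is not transcribed.
→ *vorT* is OFF.
Turanose is present, so ZorL is active.
With repressor ZorL bound, *dovR* is not transcribed.
→ *dovR* is OFF.
Ni²⁺ is absent, so VelU is active.
With repressor VelU bound, *mibX* is not transcribed.
→ *mibX* is OFF.
0 of the 4 genes are transcribed.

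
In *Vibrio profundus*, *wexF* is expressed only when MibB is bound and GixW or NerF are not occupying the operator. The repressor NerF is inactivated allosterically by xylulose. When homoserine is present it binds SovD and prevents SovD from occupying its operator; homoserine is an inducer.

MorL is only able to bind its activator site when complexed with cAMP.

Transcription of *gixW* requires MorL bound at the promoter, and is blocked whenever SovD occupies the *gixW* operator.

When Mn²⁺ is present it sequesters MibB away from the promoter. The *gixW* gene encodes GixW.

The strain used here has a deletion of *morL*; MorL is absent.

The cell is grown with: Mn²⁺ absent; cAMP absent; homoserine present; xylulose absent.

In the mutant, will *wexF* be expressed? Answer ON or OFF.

Homoserine is present, so SovD is inactive.
MorL is non-functional in this strain, so it has no effect.
Required activator MorL is absent, so *gixW* is not transcribed.
So GixW is not produced.
Mn²⁺ is absent, so MibB is active.
Xylulose is absent, so NerF is active.
With repressor NerF bound, *wexF* is not transcribed.

OFF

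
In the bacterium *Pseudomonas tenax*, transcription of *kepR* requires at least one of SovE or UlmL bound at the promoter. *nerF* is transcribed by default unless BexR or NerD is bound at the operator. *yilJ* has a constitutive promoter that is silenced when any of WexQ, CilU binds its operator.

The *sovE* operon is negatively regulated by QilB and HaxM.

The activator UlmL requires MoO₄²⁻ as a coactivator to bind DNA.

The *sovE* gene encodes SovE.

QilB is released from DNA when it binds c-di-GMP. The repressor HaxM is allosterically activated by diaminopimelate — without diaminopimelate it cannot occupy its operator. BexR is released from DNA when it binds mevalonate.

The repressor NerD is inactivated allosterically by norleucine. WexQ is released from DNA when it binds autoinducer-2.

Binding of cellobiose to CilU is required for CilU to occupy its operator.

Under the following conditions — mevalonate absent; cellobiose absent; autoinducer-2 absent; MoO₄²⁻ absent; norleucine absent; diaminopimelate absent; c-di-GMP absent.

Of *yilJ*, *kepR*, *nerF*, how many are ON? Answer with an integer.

0

Autoinducer-2 is absent, so WexQ is active.
Cellobiose is absent, so CilU is inactive.
With repressor WexQ bound, *yilJ* is not transcribed.
→ *yilJ* is OFF.
c-di-GMP is absent, so QilB is active.
Diaminopimelate is absent, so HaxM is inactive.
With repressor QilB bound, *sovE* is not transcribed.
So SovE is not produced.
MoO₄²⁻ is absent, so UlmL is inactive.
No activator is available at the *kepR* promoter, so *kepR* is not transcribed.
→ *kepR* is OFF.
Mevalonate is absent, so BexR is active.
Norleucine is absent, so NerD is active.
With repressor BexR bound, *nerF* is not transcribed.
→ *nerF* is OFF.
0 of the 3 genes are transcribed.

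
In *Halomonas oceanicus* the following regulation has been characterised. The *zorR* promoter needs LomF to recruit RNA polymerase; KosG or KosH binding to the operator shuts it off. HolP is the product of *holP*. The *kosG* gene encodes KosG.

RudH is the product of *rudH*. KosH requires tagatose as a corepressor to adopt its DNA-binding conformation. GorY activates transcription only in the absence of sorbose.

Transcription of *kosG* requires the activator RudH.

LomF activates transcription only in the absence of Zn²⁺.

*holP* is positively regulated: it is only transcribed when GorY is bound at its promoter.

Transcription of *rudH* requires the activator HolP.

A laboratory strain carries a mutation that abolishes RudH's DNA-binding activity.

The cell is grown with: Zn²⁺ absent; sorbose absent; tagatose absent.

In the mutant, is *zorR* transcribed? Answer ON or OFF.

RudH is non-functional in this strain, so it has no effect.
Required activator RudH is absent, so *kosG* is not transcribed.
So KosG is not produced.
Zn²⁺ is absent, so LomF is active.
Tagatose is absent, so KosH is inactive.
No repressor is bound and LomF is active, so *zorR* is transcribed.

ON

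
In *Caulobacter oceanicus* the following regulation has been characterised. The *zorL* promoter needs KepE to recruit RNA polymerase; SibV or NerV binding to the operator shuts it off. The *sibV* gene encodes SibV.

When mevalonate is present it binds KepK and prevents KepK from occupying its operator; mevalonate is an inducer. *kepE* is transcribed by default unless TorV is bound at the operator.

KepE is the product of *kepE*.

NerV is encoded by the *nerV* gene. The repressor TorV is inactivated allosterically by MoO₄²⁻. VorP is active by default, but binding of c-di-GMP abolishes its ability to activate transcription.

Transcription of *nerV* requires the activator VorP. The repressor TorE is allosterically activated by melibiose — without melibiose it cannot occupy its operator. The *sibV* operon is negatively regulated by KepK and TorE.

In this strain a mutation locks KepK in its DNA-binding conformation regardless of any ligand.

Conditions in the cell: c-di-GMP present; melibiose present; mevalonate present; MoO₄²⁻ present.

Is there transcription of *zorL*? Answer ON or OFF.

KepK is constitutively active in this strain.
Melibiose is present, so TorE is active.
With repressor KepK bound, *sibV* is not transcribed.
So SibV is not produced.
c-di-GMP is present, so VorP is inactive.
Required activator VorP is absent, so *nerV* is not transcribed.
So NerV is not produced.
MoO₄²⁻ is present, so TorV is inactive.
With no repressor bound, *kepE* is transcribed.
So KepE is produced and active.
No repressor is bound and KepE is active, so *zorL* is transcribed.

ON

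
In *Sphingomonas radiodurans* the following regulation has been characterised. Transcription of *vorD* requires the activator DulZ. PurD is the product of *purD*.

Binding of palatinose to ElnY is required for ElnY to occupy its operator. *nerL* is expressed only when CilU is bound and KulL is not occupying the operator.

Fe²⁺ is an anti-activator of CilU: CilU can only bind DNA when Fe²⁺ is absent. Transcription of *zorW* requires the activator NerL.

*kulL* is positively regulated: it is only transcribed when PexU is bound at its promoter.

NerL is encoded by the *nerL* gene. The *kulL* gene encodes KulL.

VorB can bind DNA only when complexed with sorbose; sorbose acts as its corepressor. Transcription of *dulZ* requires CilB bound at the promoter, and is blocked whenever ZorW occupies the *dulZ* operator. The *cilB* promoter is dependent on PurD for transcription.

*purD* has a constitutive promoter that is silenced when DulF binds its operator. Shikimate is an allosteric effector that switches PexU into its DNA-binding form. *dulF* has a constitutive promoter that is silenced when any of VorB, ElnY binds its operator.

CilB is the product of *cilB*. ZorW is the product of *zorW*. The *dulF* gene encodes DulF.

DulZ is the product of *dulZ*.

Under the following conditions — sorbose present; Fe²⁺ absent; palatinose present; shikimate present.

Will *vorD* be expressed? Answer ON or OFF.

Sorbose is present, so VorB is active.
Palatinose is present, so ElnY is active.
With repressor VorB bound, *dulF* is not transcribed.
So DulF is not produced.
With no repressor bound, *purD* is transcribed.
So PurD is produced and active.
No repressor is bound and PurD is active, so *cilB* is transcribed.
So CilB is produced and active.
Fe²⁺ is absent, so CilU is active.
Shikimate is present, so PexU is active.
No repressor is bound and PexU is active, so *kulL* is transcribed.
So KulL is produced and active.
With repressor KulL bound, *nerL* is not transcribed.
So NerL is not produced.
Required activator NerL is absent, so *zorW* is not transcribed.
So ZorW is not produced.
No repressor is bound and CilB is active, so *dulZ* is transcribed.
So DulZ is produced and active.
No repressor is bound and DulZ is active, so *vorD* is transcribed.

ON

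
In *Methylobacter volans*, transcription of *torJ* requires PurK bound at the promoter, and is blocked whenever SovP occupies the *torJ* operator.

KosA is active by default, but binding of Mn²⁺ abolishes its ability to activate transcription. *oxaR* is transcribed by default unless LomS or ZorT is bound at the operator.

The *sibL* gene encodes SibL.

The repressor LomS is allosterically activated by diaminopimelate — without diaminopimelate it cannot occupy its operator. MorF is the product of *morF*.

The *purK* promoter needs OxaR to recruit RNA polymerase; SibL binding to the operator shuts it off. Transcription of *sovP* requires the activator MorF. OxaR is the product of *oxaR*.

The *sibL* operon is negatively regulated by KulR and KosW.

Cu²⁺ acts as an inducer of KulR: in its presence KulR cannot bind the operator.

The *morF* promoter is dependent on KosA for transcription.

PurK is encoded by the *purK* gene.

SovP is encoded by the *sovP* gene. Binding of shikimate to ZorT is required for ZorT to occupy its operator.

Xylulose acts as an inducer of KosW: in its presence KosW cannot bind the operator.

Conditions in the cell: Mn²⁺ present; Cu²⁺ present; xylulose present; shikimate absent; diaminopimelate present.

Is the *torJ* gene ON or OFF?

Mn²⁺ is present, so KosA is inactive.
Required activator KosA is absent, so *morF* is not transcribed.
So MorF is not produced.
Required activator MorF is absent, so *sovP* is not transcribed.
So SovP is not produced.
Diaminopimelate is present, so LomS is active.
Shikimate is absent, so ZorT is inactive.
With repressor LomS bound, *oxaR* is not transcribed.
So OxaR is not produced.
Cu²⁺ is present, so KulR is inactive.
Xylulose is present, so KosW is inactive.
With no repressor bound, *sibL* is transcribed.
So SibL is produced and active.
With repressor SibL bound, *purK* is not transcribed.
So PurK is not produced.
Required activator PurK is absent, so *torJ* is not transcribed.

OFF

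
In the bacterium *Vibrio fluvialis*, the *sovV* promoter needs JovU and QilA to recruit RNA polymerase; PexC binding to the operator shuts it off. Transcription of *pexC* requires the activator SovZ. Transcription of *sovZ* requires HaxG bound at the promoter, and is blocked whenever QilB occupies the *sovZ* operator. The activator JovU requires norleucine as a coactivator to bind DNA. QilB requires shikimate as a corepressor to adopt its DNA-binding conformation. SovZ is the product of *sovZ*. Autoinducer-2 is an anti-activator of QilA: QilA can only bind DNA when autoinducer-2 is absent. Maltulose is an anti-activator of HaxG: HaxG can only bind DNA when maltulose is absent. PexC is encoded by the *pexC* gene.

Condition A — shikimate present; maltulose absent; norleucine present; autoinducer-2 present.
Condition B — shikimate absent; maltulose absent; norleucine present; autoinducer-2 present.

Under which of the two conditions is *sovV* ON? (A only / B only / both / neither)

neither

Condition A:
Shikimate is present, so QilB is active.
Maltulose is absent, so HaxG is active.
With repressor QilB bound, *sovZ* is not transcribed.
So SovZ is not produced.
Required activator SovZ is absent, so *pexC* is not transcribed.
So PexC is not produced.
Norleucine is present, so JovU is active.
Autoinducer-2 is present, so QilA is inactive.
Required activator QilA is absent, so *sovV* is not transcribed.
→ *sovV* is OFF in A.
Condition B:
Shikimate is absent, so QilB is inactive.
Maltulose is absent, so HaxG is active.
No repressor is bound and HaxG is active, so *sovZ* is transcribed.
So SovZ is produced and active.
No repressor is bound and SovZ is active, so *pexC* is transcribed.
So PexC is produced and active.
Norleucine is present, so JovU is active.
Autoinducer-2 is present, so QilA is inactive.
With repressor PexC bound, *sovV* is not transcribed.
→ *sovV* is OFF in B.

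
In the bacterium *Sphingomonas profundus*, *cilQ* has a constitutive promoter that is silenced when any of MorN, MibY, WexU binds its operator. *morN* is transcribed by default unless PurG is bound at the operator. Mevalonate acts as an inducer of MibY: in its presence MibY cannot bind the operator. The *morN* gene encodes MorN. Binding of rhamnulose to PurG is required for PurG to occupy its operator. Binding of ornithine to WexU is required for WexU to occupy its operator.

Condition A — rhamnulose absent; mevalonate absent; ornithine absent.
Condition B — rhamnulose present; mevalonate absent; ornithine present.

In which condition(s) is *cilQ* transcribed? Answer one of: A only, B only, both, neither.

Condition A:
Rhamnulose is absent, so PurG is inactive.
With no repressor bound, *morN* is transcribed.
So MorN is produced and active.
Mevalonate is absent, so MibY is active.
Ornithine is absent, so WexU is inactive.
With repressor MorN bound, *cilQ* is not transcribed.
→ *cilQ* is OFF in A.
Condition B:
Rhamnulose is present, so PurG is active.
With repressor PurG bound, *morN* is not transcribed.
So MorN is not produced.
Mevalonate is absent, so MibY is active.
Ornithine is present, so WexU is active.
With repressor MibY bound, *cilQ* is not transcribed.
→ *cilQ* is OFF in B.

neither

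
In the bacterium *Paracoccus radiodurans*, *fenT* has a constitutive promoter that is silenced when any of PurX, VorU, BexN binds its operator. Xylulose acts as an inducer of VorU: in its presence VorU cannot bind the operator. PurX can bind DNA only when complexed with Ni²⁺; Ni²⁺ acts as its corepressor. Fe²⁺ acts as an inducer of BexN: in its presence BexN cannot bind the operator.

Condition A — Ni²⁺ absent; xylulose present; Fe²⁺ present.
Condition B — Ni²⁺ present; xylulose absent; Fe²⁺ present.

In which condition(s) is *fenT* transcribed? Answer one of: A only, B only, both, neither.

A only

Condition A:
Ni²⁺ is absent, so PurX is inactive.
Xylulose is present, so VorU is inactive.
Fe²⁺ is present, so BexN is inactive.
With no repressor bound, *fenT* is transcribed.
→ *fenT* is ON in A.
Condition B:
Ni²⁺ is present, so PurX is active.
Xylulose is absent, so VorU is active.
Fe²⁺ is present, so BexN is inactive.
With repressor PurX bound, *fenT* is not transcribed.
→ *fenT* is OFF in B.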